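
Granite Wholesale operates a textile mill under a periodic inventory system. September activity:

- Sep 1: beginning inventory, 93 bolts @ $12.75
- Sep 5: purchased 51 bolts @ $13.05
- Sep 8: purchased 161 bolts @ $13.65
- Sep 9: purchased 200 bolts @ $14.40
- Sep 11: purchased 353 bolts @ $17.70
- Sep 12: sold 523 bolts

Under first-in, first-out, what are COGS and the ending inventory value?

COGS = $7,247.55; ending inventory = $5,929.50

Sep 12, 523 sold [FIFO — oldest first]: 93 @ $12.75 + 51 @ $13.05 + 161 @ $13.65 + 200 @ $14.40 + 18 @ $17.70 = $7,247.55
Ending inventory: 335 @ $17.70 = $5,929.50
Check: goods available $13,177.05 = COGS $7,247.55 + ending $5,929.50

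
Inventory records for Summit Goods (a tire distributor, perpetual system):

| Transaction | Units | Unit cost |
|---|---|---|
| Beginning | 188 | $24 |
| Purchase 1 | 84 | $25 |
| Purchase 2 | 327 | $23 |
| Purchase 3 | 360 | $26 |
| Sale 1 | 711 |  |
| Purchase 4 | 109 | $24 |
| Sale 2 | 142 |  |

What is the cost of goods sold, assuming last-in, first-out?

Sale 1 (711) [LIFO — newest first]: 360 @ $26 + 327 @ $23 + 24 @ $25 = $17,481
Sale 2 (142) [LIFO — newest first]: 109 @ $24 + 33 @ $25 = $3,441
Total COGS = $17,481 + $3,441 = $20,922
Ending inventory: 188 @ $24 + 27 @ $25 = $5,187

COGS = $20,922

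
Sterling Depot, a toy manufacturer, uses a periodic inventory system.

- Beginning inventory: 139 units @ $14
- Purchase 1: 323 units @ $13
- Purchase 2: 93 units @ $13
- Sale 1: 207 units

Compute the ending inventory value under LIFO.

Ending inventory = $4,663

Sale 1 (207) [LIFO — newest first]: 93 @ $13 + 114 @ $13 = $2,691
Ending inventory: 139 @ $14 + 209 @ $13 = $4,663
Check: goods available $7,354 = COGS $2,691 + ending $4,663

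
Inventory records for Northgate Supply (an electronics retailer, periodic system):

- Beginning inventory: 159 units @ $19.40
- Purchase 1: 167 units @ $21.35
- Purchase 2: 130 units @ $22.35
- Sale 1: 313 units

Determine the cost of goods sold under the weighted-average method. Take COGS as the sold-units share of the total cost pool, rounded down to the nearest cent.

Sale 1, sell 313: 313/456 × $9,555.55 → $6,558.96
Ending inventory (cost pool remaining) = $2,996.59

COGS = $6,558.96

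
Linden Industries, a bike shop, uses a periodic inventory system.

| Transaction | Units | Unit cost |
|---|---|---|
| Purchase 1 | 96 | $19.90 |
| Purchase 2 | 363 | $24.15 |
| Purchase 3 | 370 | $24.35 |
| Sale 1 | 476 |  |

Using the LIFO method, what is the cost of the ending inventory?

Sale 1 (476) [LIFO — newest first]: 370 @ $24.35 + 106 @ $24.15 = $11,569.40
Ending inventory: 96 @ $19.90 + 257 @ $24.15 = $8,116.95

Ending inventory = $8,116.95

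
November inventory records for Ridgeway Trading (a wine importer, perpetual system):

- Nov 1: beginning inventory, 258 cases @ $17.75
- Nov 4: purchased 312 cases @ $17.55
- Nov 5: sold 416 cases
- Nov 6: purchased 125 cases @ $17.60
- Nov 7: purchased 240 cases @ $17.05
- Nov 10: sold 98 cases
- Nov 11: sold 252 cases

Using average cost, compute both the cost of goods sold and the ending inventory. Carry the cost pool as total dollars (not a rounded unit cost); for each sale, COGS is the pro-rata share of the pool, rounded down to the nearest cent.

COGS = $13,413.64; ending inventory = $2,933.46

After Nov 1: 258 on hand, pool $4,579.50 (≈ $17.7500 each)
After Nov 4: 570 on hand, pool $10,055.10 (≈ $17.6405 each)
Nov 5, sell 416: 416/570 × $10,055.10 → $7,338.45
After Nov 6: 279 on hand, pool $4,916.65 (≈ $17.6224 each)
After Nov 7: 519 on hand, pool $9,008.65 (≈ $17.3577 each)
Nov 10, sell 98: 98/519 × $9,008.65 → $1,701.05
Nov 11, sell 252: 252/421 × $7,307.60 → $4,374.14
Total COGS = $7,338.45 + $1,701.05 + $4,374.14 = $13,413.64
Ending inventory (cost pool remaining) = $2,933.46
Check: goods available $16,347.10 = COGS $13,413.64 + ending $2,933.46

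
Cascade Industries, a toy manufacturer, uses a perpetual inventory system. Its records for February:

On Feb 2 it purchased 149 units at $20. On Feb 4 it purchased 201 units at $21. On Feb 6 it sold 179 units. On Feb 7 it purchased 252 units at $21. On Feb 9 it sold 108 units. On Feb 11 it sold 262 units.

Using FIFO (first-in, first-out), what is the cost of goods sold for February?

Feb 6, 179 sold [FIFO — oldest first]: 149 @ $20 + 30 @ $21 = $3,610
Feb 9, 108 sold [FIFO — oldest first]: 108 @ $21 = $2,268
Feb 11, 262 sold [FIFO — oldest first]: 63 @ $21 + 199 @ $21 = $5,502
Total COGS = $3,610 + $2,268 + $5,502 = $11,380
Ending inventory: 53 @ $21 = $1,113

COGS = $11,380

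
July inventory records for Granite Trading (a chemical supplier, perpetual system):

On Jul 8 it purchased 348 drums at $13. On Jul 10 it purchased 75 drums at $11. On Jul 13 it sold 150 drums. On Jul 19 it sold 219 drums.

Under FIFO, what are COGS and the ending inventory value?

Jul 13, 150 sold [FIFO — oldest first]: 150 @ $13 = $1,950
Jul 19, 219 sold [FIFO — oldest first]: 198 @ $13 + 21 @ $11 = $2,805
Total COGS = $1,950 + $2,805 = $4,755
Ending inventory: 54 @ $11 = $594

COGS = $4,755; ending inventory = $594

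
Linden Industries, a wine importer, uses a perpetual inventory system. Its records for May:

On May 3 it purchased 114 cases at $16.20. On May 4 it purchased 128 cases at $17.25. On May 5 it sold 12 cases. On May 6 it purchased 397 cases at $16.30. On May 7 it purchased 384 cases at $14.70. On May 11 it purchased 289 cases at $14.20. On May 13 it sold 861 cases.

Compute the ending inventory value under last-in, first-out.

Ending inventory = $7,254.50

May 5, 12 sold [LIFO — newest first]: 12 @ $17.25 = $207.00
May 13, 861 sold [LIFO — newest first]: 289 @ $14.20 + 384 @ $14.70 + 188 @ $16.30 = $12,813.00
Total COGS = $207.00 + $12,813.00 = $13,020.00
Ending inventory: 114 @ $16.20 + 116 @ $17.25 + 209 @ $16.30 = $7,254.50
Check: goods available $20,274.50 = COGS $13,020.00 + ending $7,254.50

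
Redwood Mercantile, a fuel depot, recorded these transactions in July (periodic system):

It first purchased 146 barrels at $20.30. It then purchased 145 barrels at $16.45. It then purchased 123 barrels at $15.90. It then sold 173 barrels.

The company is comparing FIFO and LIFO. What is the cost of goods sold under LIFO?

COGS = $2,778.20

FIFO COGS: 146 @ $20.30 + 27 @ $16.45 = $3,407.95
LIFO COGS: 123 @ $15.90 + 50 @ $16.45 = $2,778.20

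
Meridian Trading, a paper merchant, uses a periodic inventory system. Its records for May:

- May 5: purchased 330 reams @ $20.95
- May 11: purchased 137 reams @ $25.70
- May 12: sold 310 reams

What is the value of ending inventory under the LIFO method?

Ending inventory = $3,289.15

May 12, 310 sold [LIFO — newest first]: 137 @ $25.70 + 173 @ $20.95 = $7,145.25
Ending inventory: 157 @ $20.95 = $3,289.15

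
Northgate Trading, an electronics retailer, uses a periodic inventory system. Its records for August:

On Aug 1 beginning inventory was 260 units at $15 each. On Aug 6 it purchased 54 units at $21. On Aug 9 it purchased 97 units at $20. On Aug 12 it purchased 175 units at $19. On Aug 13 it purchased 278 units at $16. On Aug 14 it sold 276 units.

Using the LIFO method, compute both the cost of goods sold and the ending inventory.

COGS = $4,416; ending inventory = $10,331

Aug 14, 276 sold [LIFO — newest first]: 276 @ $16 = $4,416
Ending inventory: 260 @ $15 + 54 @ $21 + 97 @ $20 + 175 @ $19 + 2 @ $16 = $10,331
Check: goods available $14,747 = COGS $4,416 + ending $10,331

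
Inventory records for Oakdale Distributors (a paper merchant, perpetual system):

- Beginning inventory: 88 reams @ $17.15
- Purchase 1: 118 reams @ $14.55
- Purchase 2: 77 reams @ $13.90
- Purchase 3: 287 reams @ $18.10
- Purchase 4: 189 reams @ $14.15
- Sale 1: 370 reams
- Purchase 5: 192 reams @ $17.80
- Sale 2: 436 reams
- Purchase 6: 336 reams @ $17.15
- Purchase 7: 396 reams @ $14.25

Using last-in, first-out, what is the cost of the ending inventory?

Ending inventory = $13,743.95

Sale 1 (370) [LIFO — newest first]: 189 @ $14.15 + 181 @ $18.10 = $5,950.45
Sale 2 (436) [LIFO — newest first]: 192 @ $17.80 + 106 @ $18.10 + 77 @ $13.90 + 61 @ $14.55 = $7,294.05
Total COGS = $5,950.45 + $7,294.05 = $13,244.50
Ending inventory: 88 @ $17.15 + 57 @ $14.55 + 336 @ $17.15 + 396 @ $14.25 = $13,743.95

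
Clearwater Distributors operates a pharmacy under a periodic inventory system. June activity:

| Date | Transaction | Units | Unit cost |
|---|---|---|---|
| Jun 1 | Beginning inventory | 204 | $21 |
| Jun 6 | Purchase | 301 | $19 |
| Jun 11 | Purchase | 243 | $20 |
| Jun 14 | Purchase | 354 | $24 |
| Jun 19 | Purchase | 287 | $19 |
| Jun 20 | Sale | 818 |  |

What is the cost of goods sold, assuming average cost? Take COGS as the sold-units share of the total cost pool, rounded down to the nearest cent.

COGS = $16,967.75

Jun 20, sell 818: 818/1389 × $28,812.00 → $16,967.75
Ending inventory (cost pool remaining) = $11,844.25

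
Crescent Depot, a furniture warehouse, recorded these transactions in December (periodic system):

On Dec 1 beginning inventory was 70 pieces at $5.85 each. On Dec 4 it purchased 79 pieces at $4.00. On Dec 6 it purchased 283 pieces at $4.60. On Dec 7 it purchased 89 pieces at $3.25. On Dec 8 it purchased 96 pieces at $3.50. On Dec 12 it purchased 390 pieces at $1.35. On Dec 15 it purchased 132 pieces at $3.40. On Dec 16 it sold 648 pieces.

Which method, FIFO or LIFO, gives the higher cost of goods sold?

FIFO COGS: 70 @ $5.85 + 79 @ $4.00 + 283 @ $4.60 + 89 @ $3.25 + 96 @ $3.50 + 31 @ $1.35 = $2,694.40
LIFO COGS: 132 @ $3.40 + 390 @ $1.35 + 96 @ $3.50 + 30 @ $3.25 = $1,408.80

FIFO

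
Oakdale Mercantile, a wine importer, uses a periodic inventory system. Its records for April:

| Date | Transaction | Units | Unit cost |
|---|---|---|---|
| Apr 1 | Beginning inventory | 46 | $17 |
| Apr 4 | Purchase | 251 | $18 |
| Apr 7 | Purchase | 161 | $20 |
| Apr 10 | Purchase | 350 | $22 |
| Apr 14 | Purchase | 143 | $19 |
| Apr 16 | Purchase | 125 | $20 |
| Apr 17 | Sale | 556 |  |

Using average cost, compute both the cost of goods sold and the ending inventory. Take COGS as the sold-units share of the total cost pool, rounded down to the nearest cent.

Apr 17, sell 556: 556/1076 × $21,437.00 → $11,077.11
Ending inventory (cost pool remaining) = $10,359.89

COGS = $11,077.11; ending inventory = $10,359.89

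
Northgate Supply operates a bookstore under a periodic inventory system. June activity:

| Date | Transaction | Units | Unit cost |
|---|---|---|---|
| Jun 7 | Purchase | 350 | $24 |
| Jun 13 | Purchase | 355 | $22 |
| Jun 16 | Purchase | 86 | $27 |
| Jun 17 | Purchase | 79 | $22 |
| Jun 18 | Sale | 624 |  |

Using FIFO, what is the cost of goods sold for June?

Jun 18, 624 sold [FIFO — oldest first]: 350 @ $24 + 274 @ $22 = $14,428
Ending inventory: 81 @ $22 + 86 @ $27 + 79 @ $22 = $5,842
Check: goods available $20,270 = COGS $14,428 + ending $5,842

COGS = $14,428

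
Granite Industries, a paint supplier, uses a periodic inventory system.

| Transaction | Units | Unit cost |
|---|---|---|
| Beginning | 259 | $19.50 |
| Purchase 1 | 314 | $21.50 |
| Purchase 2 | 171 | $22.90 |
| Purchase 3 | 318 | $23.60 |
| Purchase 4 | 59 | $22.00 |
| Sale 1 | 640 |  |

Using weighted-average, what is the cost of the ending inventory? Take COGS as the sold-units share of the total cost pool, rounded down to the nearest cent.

Ending inventory = $10,521.16

Sale 1, sell 640: 640/1121 × $24,520.20 → $13,999.04
Ending inventory (cost pool remaining) = $10,521.16
Check: goods available $24,520.20 = COGS $13,999.04 + ending $10,521.16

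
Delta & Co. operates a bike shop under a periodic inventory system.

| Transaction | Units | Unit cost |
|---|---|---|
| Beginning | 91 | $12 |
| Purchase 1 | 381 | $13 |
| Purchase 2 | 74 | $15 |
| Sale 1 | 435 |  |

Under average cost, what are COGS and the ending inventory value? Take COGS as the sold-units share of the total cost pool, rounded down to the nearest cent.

Sale 1, sell 435: 435/546 × $7,155.00 → $5,700.41
Ending inventory (cost pool remaining) = $1,454.59
Check: goods available $7,155.00 = COGS $5,700.41 + ending $1,454.59

COGS = $5,700.41; ending inventory = $1,454.59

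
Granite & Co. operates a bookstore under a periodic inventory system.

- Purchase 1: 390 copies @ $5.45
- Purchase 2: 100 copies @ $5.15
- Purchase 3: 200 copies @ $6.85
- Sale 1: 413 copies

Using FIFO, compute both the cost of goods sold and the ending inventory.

Sale 1 (413) [FIFO — oldest first]: 390 @ $5.45 + 23 @ $5.15 = $2,243.95
Ending inventory: 77 @ $5.15 + 200 @ $6.85 = $1,766.55

COGS = $2,243.95; ending inventory = $1,766.55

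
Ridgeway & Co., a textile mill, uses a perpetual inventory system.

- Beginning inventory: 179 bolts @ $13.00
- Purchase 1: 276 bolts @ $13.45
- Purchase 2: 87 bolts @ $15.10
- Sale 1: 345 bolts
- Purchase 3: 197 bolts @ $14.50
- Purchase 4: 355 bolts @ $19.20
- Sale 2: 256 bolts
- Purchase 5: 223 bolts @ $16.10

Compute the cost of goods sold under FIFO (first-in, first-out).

COGS = $8,208.40

Sale 1 (345) [FIFO — oldest first]: 179 @ $13.00 + 166 @ $13.45 = $4,559.70
Sale 2 (256) [FIFO — oldest first]: 110 @ $13.45 + 87 @ $15.10 + 59 @ $14.50 = $3,648.70
Total COGS = $4,559.70 + $3,648.70 = $8,208.40
Ending inventory: 138 @ $14.50 + 355 @ $19.20 + 223 @ $16.10 = $12,407.30
Check: goods available $20,615.70 = COGS $8,208.40 + ending $12,407.30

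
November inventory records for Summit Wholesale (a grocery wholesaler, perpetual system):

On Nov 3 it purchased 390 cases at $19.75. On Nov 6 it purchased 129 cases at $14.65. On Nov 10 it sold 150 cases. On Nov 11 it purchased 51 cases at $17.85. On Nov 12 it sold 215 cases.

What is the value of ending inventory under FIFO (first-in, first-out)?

Ending inventory = $3,293.95

Nov 10, 150 sold [FIFO — oldest first]: 150 @ $19.75 = $2,962.50
Nov 12, 215 sold [FIFO — oldest first]: 215 @ $19.75 = $4,246.25
Total COGS = $2,962.50 + $4,246.25 = $7,208.75
Ending inventory: 25 @ $19.75 + 129 @ $14.65 + 51 @ $17.85 = $3,293.95
Check: goods available $10,502.70 = COGS $7,208.75 + ending $3,293.95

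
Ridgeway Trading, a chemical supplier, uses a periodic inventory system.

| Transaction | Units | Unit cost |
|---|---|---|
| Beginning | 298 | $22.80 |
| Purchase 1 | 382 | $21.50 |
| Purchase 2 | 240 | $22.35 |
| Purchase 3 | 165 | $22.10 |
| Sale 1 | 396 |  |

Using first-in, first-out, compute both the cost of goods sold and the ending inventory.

COGS = $8,901.40; ending inventory = $15,116.50

Sale 1 (396) [FIFO — oldest first]: 298 @ $22.80 + 98 @ $21.50 = $8,901.40
Ending inventory: 284 @ $21.50 + 240 @ $22.35 + 165 @ $22.10 = $15,116.50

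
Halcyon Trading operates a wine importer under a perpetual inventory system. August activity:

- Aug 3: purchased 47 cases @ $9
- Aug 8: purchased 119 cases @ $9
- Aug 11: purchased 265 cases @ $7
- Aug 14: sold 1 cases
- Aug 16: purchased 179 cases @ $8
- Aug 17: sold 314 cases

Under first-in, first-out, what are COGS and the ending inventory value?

COGS = $2,537; ending inventory = $2,244

Aug 14, 1 sold [FIFO — oldest first]: 1 @ $9 = $9
Aug 17, 314 sold [FIFO — oldest first]: 46 @ $9 + 119 @ $9 + 149 @ $7 = $2,528
Total COGS = $9 + $2,528 = $2,537
Ending inventory: 116 @ $7 + 179 @ $8 = $2,244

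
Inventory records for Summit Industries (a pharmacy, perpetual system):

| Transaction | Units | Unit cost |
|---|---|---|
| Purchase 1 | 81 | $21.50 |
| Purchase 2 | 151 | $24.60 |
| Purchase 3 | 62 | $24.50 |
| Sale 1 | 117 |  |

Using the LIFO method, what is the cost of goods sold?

Sale 1 (117) [LIFO — newest first]: 62 @ $24.50 + 55 @ $24.60 = $2,872.00
Ending inventory: 81 @ $21.50 + 96 @ $24.60 = $4,103.10
Check: goods available $6,975.10 = COGS $2,872.00 + ending $4,103.10

COGS = $2,872.00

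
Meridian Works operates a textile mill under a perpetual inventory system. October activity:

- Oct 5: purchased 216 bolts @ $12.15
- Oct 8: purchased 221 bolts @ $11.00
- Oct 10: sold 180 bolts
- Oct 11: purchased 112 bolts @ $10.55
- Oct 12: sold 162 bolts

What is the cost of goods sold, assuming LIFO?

Oct 10, 180 sold [LIFO — newest first]: 180 @ $11.00 = $1,980.00
Oct 12, 162 sold [LIFO — newest first]: 112 @ $10.55 + 41 @ $11.00 + 9 @ $12.15 = $1,741.95
Total COGS = $1,980.00 + $1,741.95 = $3,721.95
Ending inventory: 207 @ $12.15 = $2,515.05
Check: goods available $6,237.00 = COGS $3,721.95 + ending $2,515.05

COGS = $3,721.95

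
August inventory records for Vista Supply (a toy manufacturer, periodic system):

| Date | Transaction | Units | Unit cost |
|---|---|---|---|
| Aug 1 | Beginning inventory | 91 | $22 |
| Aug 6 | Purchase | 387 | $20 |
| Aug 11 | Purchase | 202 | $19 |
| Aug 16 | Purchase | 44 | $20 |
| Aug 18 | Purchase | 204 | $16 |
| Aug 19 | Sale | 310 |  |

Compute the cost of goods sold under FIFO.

Aug 19, 310 sold [FIFO — oldest first]: 91 @ $22 + 219 @ $20 = $6,382
Ending inventory: 168 @ $20 + 202 @ $19 + 44 @ $20 + 204 @ $16 = $11,342

COGS = $6,382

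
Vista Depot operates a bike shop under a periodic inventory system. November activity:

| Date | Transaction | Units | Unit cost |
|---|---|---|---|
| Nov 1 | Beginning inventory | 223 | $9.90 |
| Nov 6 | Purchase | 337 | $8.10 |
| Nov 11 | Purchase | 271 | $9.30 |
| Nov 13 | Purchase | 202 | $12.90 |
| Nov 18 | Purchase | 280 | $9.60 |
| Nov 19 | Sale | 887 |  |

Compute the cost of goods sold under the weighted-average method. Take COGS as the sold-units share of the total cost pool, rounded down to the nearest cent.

COGS = $8,614.30

Nov 19, sell 887: 887/1313 × $12,751.50 → $8,614.30
Ending inventory (cost pool remaining) = $4,137.20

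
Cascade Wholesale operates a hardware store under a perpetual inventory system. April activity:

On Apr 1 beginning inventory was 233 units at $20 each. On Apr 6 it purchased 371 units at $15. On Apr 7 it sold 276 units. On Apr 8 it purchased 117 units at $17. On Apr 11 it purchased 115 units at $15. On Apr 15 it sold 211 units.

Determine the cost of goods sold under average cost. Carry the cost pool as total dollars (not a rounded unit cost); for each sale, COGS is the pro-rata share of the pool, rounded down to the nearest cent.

COGS = $8,163.89

After Apr 1: 233 on hand, pool $4,660.00 (≈ $20.0000 each)
After Apr 6: 604 on hand, pool $10,225.00 (≈ $16.9288 each)
Apr 7, sell 276: 276/604 × $10,225.00 → $4,672.35
After Apr 8: 445 on hand, pool $7,541.65 (≈ $16.9475 each)
After Apr 11: 560 on hand, pool $9,266.65 (≈ $16.5476 each)
Apr 15, sell 211: 211/560 × $9,266.65 → $3,491.54
Total COGS = $4,672.35 + $3,491.54 = $8,163.89
Ending inventory (cost pool remaining) = $5,775.11
Check: goods available $13,939.00 = COGS $8,163.89 + ending $5,775.11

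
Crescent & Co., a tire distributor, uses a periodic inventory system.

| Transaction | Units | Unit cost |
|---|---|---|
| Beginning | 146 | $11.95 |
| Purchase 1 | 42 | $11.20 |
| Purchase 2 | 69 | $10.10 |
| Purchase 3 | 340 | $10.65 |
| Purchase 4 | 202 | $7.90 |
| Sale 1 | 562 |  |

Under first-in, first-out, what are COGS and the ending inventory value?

Sale 1 (562) [FIFO — oldest first]: 146 @ $11.95 + 42 @ $11.20 + 69 @ $10.10 + 305 @ $10.65 = $6,160.25
Ending inventory: 35 @ $10.65 + 202 @ $7.90 = $1,968.55

COGS = $6,160.25; ending inventory = $1,968.55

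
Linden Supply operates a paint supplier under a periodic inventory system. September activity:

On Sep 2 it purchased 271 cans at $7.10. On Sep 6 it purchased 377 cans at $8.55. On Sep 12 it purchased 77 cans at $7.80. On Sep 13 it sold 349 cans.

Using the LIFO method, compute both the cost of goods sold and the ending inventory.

Sep 13, 349 sold [LIFO — newest first]: 77 @ $7.80 + 272 @ $8.55 = $2,926.20
Ending inventory: 271 @ $7.10 + 105 @ $8.55 = $2,821.85
Check: goods available $5,748.05 = COGS $2,926.20 + ending $2,821.85

COGS = $2,926.20; ending inventory = $2,821.85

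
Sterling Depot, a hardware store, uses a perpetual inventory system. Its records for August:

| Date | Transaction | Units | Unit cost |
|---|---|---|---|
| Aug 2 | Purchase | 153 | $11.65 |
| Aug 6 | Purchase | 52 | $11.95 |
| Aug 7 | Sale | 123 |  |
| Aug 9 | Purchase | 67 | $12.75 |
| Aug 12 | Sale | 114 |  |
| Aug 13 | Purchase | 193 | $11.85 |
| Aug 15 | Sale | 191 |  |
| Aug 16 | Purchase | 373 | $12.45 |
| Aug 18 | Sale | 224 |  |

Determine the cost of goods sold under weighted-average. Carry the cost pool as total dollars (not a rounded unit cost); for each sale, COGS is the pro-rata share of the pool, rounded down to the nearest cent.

After Aug 2: 153 on hand, pool $1,782.45 (≈ $11.6500 each)
After Aug 6: 205 on hand, pool $2,403.85 (≈ $11.7261 each)
Aug 7, sell 123: 123/205 × $2,403.85 → $1,442.31
After Aug 9: 149 on hand, pool $1,815.79 (≈ $12.1865 each)
Aug 12, sell 114: 114/149 × $1,815.79 → $1,389.26
After Aug 13: 228 on hand, pool $2,713.58 (≈ $11.9017 each)
Aug 15, sell 191: 191/228 × $2,713.58 → $2,273.21
After Aug 16: 410 on hand, pool $5,084.22 (≈ $12.4005 each)
Aug 18, sell 224: 224/410 × $5,084.22 → $2,777.72
Total COGS = $1,442.31 + $1,389.26 + $2,273.21 + $2,777.72 = $7,882.50
Ending inventory (cost pool remaining) = $2,306.50

COGS = $7,882.50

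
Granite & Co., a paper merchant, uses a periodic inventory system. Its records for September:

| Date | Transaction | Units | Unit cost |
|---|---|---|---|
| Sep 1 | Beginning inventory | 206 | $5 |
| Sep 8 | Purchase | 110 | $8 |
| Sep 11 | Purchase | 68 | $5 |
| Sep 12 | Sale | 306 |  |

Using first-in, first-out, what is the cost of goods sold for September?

Sep 12, 306 sold [FIFO — oldest first]: 206 @ $5 + 100 @ $8 = $1,830
Ending inventory: 10 @ $8 + 68 @ $5 = $420
Check: goods available $2,250 = COGS $1,830 + ending $420

COGS = $1,830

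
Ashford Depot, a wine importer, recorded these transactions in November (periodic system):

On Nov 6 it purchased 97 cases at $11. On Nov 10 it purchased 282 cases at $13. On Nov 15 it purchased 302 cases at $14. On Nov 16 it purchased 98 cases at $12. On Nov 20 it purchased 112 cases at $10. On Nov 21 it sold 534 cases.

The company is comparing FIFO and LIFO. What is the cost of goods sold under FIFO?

FIFO COGS: 97 @ $11 + 282 @ $13 + 155 @ $14 = $6,903
LIFO COGS: 112 @ $10 + 98 @ $12 + 302 @ $14 + 22 @ $13 = $6,810

COGS = $6,903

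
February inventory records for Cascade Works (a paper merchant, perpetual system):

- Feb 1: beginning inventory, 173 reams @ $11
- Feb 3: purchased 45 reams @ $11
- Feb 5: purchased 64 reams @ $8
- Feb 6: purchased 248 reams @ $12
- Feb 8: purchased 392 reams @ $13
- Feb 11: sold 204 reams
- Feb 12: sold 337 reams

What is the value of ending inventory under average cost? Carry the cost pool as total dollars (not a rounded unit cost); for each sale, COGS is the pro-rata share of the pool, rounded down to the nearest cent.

After Feb 1: 173 on hand, pool $1,903.00 (≈ $11.0000 each)
After Feb 3: 218 on hand, pool $2,398.00 (≈ $11.0000 each)
After Feb 5: 282 on hand, pool $2,910.00 (≈ $10.3191 each)
After Feb 6: 530 on hand, pool $5,886.00 (≈ $11.1057 each)
After Feb 8: 922 on hand, pool $10,982.00 (≈ $11.9111 each)
Feb 11, sell 204: 204/922 × $10,982.00 → $2,429.85
Feb 12, sell 337: 337/718 × $8,552.15 → $4,014.03
Total COGS = $2,429.85 + $4,014.03 = $6,443.88
Ending inventory (cost pool remaining) = $4,538.12
Check: goods available $10,982.00 = COGS $6,443.88 + ending $4,538.12

Ending inventory = $4,538.12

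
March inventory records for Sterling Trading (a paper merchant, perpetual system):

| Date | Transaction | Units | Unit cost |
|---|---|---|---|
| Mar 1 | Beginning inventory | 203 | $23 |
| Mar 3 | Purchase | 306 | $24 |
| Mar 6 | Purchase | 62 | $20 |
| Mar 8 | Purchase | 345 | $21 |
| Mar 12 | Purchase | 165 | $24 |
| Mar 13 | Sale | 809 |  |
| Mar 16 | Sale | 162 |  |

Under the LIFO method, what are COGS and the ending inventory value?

Mar 13, 809 sold [LIFO — newest first]: 165 @ $24 + 345 @ $21 + 62 @ $20 + 237 @ $24 = $18,133
Mar 16, 162 sold [LIFO — newest first]: 69 @ $24 + 93 @ $23 = $3,795
Total COGS = $18,133 + $3,795 = $21,928
Ending inventory: 110 @ $23 = $2,530
Check: goods available $24,458 = COGS $21,928 + ending $2,530

COGS = $21,928; ending inventory = $2,530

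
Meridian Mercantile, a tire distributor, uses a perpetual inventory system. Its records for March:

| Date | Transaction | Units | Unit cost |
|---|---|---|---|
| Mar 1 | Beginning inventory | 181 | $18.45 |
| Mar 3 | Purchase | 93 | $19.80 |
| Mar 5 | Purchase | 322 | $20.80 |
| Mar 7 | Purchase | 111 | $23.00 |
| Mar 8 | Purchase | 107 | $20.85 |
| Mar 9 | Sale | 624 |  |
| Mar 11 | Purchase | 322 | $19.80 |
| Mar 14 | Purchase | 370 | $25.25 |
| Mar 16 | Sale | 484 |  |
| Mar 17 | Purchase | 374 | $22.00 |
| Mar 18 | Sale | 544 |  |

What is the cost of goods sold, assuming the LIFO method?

COGS = $36,338.45

Mar 9, 624 sold [LIFO — newest first]: 107 @ $20.85 + 111 @ $23.00 + 322 @ $20.80 + 84 @ $19.80 = $13,144.75
Mar 16, 484 sold [LIFO — newest first]: 370 @ $25.25 + 114 @ $19.80 = $11,599.70
Mar 18, 544 sold [LIFO — newest first]: 374 @ $22.00 + 170 @ $19.80 = $11,594.00
Total COGS = $13,144.75 + $11,599.70 + $11,594.00 = $36,338.45
Ending inventory: 181 @ $18.45 + 9 @ $19.80 + 38 @ $19.80 = $4,270.05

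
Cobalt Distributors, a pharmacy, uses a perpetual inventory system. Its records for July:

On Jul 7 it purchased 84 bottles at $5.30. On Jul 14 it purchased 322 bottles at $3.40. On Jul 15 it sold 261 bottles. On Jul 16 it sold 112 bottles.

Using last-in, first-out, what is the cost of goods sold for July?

Jul 15, 261 sold [LIFO — newest first]: 261 @ $3.40 = $887.40
Jul 16, 112 sold [LIFO — newest first]: 61 @ $3.40 + 51 @ $5.30 = $477.70
Total COGS = $887.40 + $477.70 = $1,365.10
Ending inventory: 33 @ $5.30 = $174.90
Check: goods available $1,540.00 = COGS $1,365.10 + ending $174.90

COGS = $1,365.10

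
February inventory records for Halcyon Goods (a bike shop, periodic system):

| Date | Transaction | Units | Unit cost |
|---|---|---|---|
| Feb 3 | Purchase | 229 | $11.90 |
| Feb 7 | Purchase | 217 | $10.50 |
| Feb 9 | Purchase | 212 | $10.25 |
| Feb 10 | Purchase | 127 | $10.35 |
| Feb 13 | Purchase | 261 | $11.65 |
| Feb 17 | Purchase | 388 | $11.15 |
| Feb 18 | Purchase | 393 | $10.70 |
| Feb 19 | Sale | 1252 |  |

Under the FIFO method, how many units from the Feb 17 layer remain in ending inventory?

Feb 19, 1252 sold [FIFO — oldest first]: 229 @ $11.90 + 217 @ $10.50 + 212 @ $10.25 + 127 @ $10.35 + 261 @ $11.65 + 206 @ $11.15 = $13,828.60
Ending inventory: 182 @ $11.15 + 393 @ $10.70 = $6,234.40

182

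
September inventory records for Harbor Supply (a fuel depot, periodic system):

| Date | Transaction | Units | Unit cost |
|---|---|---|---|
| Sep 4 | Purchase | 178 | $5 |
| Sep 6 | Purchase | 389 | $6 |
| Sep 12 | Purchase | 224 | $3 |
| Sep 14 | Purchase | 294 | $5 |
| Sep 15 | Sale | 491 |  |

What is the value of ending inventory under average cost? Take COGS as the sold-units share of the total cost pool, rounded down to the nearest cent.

Sep 15, sell 491: 491/1085 × $5,366.00 → $2,428.30
Ending inventory (cost pool remaining) = $2,937.70

Ending inventory = $2,937.70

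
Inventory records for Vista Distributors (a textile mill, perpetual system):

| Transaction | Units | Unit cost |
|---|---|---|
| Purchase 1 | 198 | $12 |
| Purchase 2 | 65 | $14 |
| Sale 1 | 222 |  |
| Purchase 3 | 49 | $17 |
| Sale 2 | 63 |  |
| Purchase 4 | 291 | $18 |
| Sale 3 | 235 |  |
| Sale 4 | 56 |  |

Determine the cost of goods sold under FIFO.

COGS = $8,871

Sale 1 (222) [FIFO — oldest first]: 198 @ $12 + 24 @ $14 = $2,712
Sale 2 (63) [FIFO — oldest first]: 41 @ $14 + 22 @ $17 = $948
Sale 3 (235) [FIFO — oldest first]: 27 @ $17 + 208 @ $18 = $4,203
Sale 4 (56) [FIFO — oldest first]: 56 @ $18 = $1,008
Total COGS = $2,712 + $948 + $4,203 + $1,008 = $8,871
Ending inventory: 27 @ $18 = $486
Check: goods available $9,357 = COGS $8,871 + ending $486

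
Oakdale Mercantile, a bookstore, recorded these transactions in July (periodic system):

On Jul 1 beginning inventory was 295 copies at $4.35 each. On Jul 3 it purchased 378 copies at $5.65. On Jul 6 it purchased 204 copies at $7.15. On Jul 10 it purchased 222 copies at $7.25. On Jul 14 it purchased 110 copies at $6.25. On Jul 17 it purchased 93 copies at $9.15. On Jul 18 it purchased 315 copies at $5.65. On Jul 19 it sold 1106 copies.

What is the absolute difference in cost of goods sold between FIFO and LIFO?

$770.80

FIFO COGS: 295 @ $4.35 + 378 @ $5.65 + 204 @ $7.15 + 222 @ $7.25 + 7 @ $6.25 = $6,530.80
LIFO COGS: 315 @ $5.65 + 93 @ $9.15 + 110 @ $6.25 + 222 @ $7.25 + 204 @ $7.15 + 162 @ $5.65 = $7,301.60
Difference = |$6,530.80 − $7,301.60| = $770.80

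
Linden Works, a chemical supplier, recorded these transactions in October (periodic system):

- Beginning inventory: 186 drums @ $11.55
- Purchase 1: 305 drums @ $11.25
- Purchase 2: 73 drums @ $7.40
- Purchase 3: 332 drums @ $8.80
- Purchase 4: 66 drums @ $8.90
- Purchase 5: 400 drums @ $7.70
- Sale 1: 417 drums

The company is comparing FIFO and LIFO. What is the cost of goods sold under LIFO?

COGS = $3,231.30

FIFO COGS: 186 @ $11.55 + 231 @ $11.25 = $4,747.05
LIFO COGS: 400 @ $7.70 + 17 @ $8.90 = $3,231.30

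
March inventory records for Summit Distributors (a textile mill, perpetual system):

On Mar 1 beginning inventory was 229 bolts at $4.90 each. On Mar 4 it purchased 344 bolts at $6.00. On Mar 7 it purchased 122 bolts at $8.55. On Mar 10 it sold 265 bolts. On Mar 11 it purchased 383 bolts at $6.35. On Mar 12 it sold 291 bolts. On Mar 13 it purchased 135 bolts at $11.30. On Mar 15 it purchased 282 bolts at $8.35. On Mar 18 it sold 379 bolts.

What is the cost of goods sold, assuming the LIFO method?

Mar 10, 265 sold [LIFO — newest first]: 122 @ $8.55 + 143 @ $6.00 = $1,901.10
Mar 12, 291 sold [LIFO — newest first]: 291 @ $6.35 = $1,847.85
Mar 18, 379 sold [LIFO — newest first]: 282 @ $8.35 + 97 @ $11.30 = $3,450.80
Total COGS = $1,901.10 + $1,847.85 + $3,450.80 = $7,199.75
Ending inventory: 229 @ $4.90 + 201 @ $6.00 + 92 @ $6.35 + 38 @ $11.30 = $3,341.70

COGS = $7,199.75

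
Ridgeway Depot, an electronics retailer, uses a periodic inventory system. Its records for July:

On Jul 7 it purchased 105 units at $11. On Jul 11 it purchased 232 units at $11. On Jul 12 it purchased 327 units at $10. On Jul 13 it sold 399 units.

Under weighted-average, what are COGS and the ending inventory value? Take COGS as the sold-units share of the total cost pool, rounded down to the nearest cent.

COGS = $4,192.50; ending inventory = $2,784.50

Jul 13, sell 399: 399/664 × $6,977.00 → $4,192.50
Ending inventory (cost pool remaining) = $2,784.50
Check: goods available $6,977.00 = COGS $4,192.50 + ending $2,784.50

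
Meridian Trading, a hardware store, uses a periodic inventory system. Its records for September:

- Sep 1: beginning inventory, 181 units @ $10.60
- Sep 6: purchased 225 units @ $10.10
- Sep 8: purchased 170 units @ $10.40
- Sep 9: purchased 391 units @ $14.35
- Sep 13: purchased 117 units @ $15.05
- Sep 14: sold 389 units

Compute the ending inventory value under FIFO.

Sep 14, 389 sold [FIFO — oldest first]: 181 @ $10.60 + 208 @ $10.10 = $4,019.40
Ending inventory: 17 @ $10.10 + 170 @ $10.40 + 391 @ $14.35 + 117 @ $15.05 = $9,311.40
Check: goods available $13,330.80 = COGS $4,019.40 + ending $9,311.40

Ending inventory = $9,311.40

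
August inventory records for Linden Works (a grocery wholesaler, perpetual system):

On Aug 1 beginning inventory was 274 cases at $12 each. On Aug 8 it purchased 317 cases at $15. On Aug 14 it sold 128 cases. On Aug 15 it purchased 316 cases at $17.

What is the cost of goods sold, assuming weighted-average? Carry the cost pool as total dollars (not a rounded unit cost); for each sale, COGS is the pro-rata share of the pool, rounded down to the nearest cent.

After Aug 1: 274 on hand, pool $3,288.00 (≈ $12.0000 each)
After Aug 8: 591 on hand, pool $8,043.00 (≈ $13.6091 each)
Aug 14, sell 128: 128/591 × $8,043.00 → $1,741.96
After Aug 15: 779 on hand, pool $11,673.04 (≈ $14.9846 each)
Ending inventory (cost pool remaining) = $11,673.04
Check: goods available $13,415.00 = COGS $1,741.96 + ending $11,673.04

COGS = $1,741.96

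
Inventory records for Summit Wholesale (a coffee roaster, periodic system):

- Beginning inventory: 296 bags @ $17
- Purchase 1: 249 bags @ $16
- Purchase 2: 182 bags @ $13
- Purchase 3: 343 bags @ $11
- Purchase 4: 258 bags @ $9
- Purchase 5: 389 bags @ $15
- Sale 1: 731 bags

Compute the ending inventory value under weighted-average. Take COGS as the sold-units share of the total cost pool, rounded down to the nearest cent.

Sale 1, sell 731: 731/1717 × $23,312.00 → $9,924.91
Ending inventory (cost pool remaining) = $13,387.09

Ending inventory = $13,387.09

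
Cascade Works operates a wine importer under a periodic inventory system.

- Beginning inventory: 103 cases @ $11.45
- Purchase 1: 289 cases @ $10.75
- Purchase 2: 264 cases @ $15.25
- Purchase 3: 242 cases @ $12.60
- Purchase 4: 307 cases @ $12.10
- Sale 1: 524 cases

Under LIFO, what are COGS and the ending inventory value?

Sale 1 (524) [LIFO — newest first]: 307 @ $12.10 + 217 @ $12.60 = $6,448.90
Ending inventory: 103 @ $11.45 + 289 @ $10.75 + 264 @ $15.25 + 25 @ $12.60 = $8,627.10
Check: goods available $15,076.00 = COGS $6,448.90 + ending $8,627.10

COGS = $6,448.90; ending inventory = $8,627.10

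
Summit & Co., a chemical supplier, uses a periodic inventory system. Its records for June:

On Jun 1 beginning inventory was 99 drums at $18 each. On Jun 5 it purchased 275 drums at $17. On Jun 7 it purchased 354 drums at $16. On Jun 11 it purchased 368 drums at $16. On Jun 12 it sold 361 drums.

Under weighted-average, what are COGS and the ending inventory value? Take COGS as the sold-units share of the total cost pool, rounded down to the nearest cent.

Jun 12, sell 361: 361/1096 × $18,009.00 → $5,931.79
Ending inventory (cost pool remaining) = $12,077.21

COGS = $5,931.79; ending inventory = $12,077.21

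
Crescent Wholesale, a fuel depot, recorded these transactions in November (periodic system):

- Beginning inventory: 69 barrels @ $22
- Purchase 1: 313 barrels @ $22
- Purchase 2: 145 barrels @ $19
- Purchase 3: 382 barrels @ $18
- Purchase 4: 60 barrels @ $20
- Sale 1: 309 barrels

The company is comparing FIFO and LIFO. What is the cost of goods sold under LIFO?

FIFO COGS: 69 @ $22 + 240 @ $22 = $6,798
LIFO COGS: 60 @ $20 + 249 @ $18 = $5,682

COGS = $5,682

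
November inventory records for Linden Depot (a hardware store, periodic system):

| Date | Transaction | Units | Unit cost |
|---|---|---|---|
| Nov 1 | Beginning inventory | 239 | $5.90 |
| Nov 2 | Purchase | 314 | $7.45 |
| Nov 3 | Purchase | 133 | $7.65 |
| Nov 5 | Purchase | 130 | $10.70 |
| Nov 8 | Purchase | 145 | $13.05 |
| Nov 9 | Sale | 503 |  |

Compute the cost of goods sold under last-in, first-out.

COGS = $5,008.45

Nov 9, 503 sold [LIFO — newest first]: 145 @ $13.05 + 130 @ $10.70 + 133 @ $7.65 + 95 @ $7.45 = $5,008.45
Ending inventory: 239 @ $5.90 + 219 @ $7.45 = $3,041.65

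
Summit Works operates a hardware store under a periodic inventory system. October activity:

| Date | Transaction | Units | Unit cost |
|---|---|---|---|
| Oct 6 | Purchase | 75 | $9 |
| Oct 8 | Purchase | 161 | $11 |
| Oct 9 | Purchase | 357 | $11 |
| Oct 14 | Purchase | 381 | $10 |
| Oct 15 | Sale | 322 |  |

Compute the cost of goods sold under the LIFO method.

COGS = $3,220

Oct 15, 322 sold [LIFO — newest first]: 322 @ $10 = $3,220
Ending inventory: 75 @ $9 + 161 @ $11 + 357 @ $11 + 59 @ $10 = $6,963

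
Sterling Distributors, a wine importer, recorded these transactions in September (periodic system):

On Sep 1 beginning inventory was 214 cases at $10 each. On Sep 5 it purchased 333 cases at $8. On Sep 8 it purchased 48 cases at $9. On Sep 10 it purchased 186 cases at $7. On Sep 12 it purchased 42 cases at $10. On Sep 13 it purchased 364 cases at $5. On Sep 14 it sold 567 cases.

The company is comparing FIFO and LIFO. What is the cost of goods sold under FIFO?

FIFO COGS: 214 @ $10 + 333 @ $8 + 20 @ $9 = $4,984
LIFO COGS: 364 @ $5 + 42 @ $10 + 161 @ $7 = $3,367

COGS = $4,984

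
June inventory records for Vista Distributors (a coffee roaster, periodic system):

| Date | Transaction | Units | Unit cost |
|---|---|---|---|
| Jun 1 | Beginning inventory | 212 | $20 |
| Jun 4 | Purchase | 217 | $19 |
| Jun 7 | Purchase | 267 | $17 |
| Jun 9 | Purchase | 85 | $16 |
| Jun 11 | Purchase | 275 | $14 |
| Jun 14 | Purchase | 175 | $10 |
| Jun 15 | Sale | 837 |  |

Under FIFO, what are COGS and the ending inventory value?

Jun 15, 837 sold [FIFO — oldest first]: 212 @ $20 + 217 @ $19 + 267 @ $17 + 85 @ $16 + 56 @ $14 = $15,046
Ending inventory: 219 @ $14 + 175 @ $10 = $4,816
Check: goods available $19,862 = COGS $15,046 + ending $4,816

COGS = $15,046; ending inventory = $4,816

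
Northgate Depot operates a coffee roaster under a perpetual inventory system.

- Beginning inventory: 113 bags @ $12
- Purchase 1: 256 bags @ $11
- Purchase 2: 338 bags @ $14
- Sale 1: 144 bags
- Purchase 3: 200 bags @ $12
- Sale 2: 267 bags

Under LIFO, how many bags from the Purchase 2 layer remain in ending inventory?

127

Sale 1 (144) [LIFO — newest first]: 144 @ $14 = $2,016
Sale 2 (267) [LIFO — newest first]: 200 @ $12 + 67 @ $14 = $3,338
Total COGS = $2,016 + $3,338 = $5,354
Ending inventory: 113 @ $12 + 256 @ $11 + 127 @ $14 = $5,950
Check: goods available $11,304 = COGS $5,354 + ending $5,950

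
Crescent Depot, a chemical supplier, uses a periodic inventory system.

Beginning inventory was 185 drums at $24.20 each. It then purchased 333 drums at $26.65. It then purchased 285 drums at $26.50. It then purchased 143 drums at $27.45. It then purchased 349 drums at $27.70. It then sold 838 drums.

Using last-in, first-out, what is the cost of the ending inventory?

Sale 1 (838) [LIFO — newest first]: 349 @ $27.70 + 143 @ $27.45 + 285 @ $26.50 + 61 @ $26.65 = $22,770.80
Ending inventory: 185 @ $24.20 + 272 @ $26.65 = $11,725.80

Ending inventory = $11,725.80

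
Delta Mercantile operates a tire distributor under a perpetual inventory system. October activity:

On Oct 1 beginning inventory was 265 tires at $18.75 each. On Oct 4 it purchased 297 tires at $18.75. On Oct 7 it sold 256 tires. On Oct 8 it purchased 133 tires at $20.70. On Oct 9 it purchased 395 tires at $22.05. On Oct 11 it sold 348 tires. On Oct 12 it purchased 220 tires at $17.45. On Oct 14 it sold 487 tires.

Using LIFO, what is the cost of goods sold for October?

COGS = $21,733.10

Oct 7, 256 sold [LIFO — newest first]: 256 @ $18.75 = $4,800.00
Oct 11, 348 sold [LIFO — newest first]: 348 @ $22.05 = $7,673.40
Oct 14, 487 sold [LIFO — newest first]: 220 @ $17.45 + 47 @ $22.05 + 133 @ $20.70 + 41 @ $18.75 + 46 @ $18.75 = $9,259.70
Total COGS = $4,800.00 + $7,673.40 + $9,259.70 = $21,733.10
Ending inventory: 219 @ $18.75 = $4,106.25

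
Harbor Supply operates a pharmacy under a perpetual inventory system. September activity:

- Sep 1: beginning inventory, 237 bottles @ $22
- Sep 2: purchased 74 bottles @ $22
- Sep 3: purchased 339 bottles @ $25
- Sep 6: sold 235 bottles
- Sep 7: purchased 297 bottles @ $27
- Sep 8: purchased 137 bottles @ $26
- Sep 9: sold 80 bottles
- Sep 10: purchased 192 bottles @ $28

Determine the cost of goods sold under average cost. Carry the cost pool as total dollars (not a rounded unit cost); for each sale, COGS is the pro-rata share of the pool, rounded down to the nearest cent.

After Sep 1: 237 on hand, pool $5,214.00 (≈ $22.0000 each)
After Sep 2: 311 on hand, pool $6,842.00 (≈ $22.0000 each)
After Sep 3: 650 on hand, pool $15,317.00 (≈ $23.5646 each)
Sep 6, sell 235: 235/650 × $15,317.00 → $5,537.68
After Sep 7: 712 on hand, pool $17,798.32 (≈ $24.9976 each)
After Sep 8: 849 on hand, pool $21,360.32 (≈ $25.1594 each)
Sep 9, sell 80: 80/849 × $21,360.32 → $2,012.75
After Sep 10: 961 on hand, pool $24,723.57 (≈ $25.7269 each)
Total COGS = $5,537.68 + $2,012.75 = $7,550.43
Ending inventory (cost pool remaining) = $24,723.57

COGS = $7,550.43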